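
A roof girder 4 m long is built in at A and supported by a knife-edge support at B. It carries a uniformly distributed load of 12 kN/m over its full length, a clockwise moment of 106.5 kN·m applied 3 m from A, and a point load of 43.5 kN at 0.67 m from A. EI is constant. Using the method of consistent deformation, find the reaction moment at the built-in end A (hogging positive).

Take the reaction at B as the redundant and release it; the primary structure is a cantilever fixed at A.
Downward deflection at the released point B due to the loads:
  UDL 12: wL⁴/(8EI) = 384/EI
  clockwise couple 106.5 at a = 3: M₀a(2L − a)/(2EI) = 798.8/EI
  point load 43.5 at a = 0.67: Pa²(3L − a)/(6EI) = 36.87/EI
  δ_0 = 1220/EI
Flexibility coefficient — unit upward force at B: δ_{BB} = L³/(3EI) = 21.33/EI.
The prop prevents deflection at B: R_B = δ_0/δ_{BB} = 1220/21.33 = 57.17 kN.
Moment equilibrium about A: M_A = Σ(load moments about A) − R_B·L = 231.6 − 57.17×4 = 2.966 kN·m.

M_A = 2.966 kN·m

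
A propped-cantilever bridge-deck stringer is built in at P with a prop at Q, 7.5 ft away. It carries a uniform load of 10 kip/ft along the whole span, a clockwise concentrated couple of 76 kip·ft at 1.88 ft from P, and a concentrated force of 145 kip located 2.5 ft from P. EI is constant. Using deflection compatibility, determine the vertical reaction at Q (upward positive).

R_Q = 56.27 kip

Remove the prop at Q; the released (primary) structure is a cantilever built in at P.
Deflection at Q on the released cantilever, summing each load's contribution:
  UDL 10: wL⁴/(8EI) = 3955/EI
  clockwise couple 76 at a = 1.88: M₀a(2L − a)/(2EI) = 937.3/EI
  point load 145 at a = 2.5: Pa²(3L − a)/(6EI) = 3021/EI
  δ_0 = 7913/EI
Flexibility coefficient — unit upward force at Q: δ_{QQ} = L³/(3EI) = 140.6/EI.
The prop prevents deflection at Q: R_Q = δ_0/δ_{QQ} = 7913/140.6 = 56.27 kip.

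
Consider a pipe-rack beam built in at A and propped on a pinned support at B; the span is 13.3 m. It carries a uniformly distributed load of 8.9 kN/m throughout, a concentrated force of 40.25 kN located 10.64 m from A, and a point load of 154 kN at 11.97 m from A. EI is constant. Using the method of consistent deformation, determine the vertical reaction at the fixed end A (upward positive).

Choose R_B as the redundant. The primary structure is the cantilever fixed at A.
Free-end deflection of the primary structure under the applied loading (downward +):
  UDL 8.9: wL⁴/(8EI) = 34810/EI
  point load 40.25 at a = 10.64: Pa²(3L − a)/(6EI) = 22221/EI
  point load 154 at a = 11.97: Pa²(3L − a)/(6EI) = 102714/EI
  δ_0 = 159745/EI
Flexibility coefficient — unit upward force at B: δ_{BB} = L³/(3EI) = 784.2/EI.
Compatibility at B: δ_0 − R_B·δ_{BB} = 0, so R_B = 159745/784.2 = 203.7 kN.
Vertical equilibrium: R_A = ΣP − R_B = 312.6 − 203.7 = 108.9 kN.

R_A = 108.9 kN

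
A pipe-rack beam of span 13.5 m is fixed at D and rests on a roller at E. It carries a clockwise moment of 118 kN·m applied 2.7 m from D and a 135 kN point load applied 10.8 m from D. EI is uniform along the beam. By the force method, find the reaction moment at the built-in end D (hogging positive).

M_D = 229.2 kN·m

Remove the prop at E; the released (primary) structure is a cantilever built in at D.
Downward deflection at the released point E due to the loads:
  clockwise couple 118 at a = 2.7: M₀a(2L − a)/(2EI) = 3871/EI
  point load 135 at a = 10.8: Pa²(3L − a)/(6EI) = 77945/EI
  δ_0 = 81816/EI
Tip deflection under a unit load at E: L³/(3EI) = 820.1/EI.
Compatibility at E: δ_0 − R_E·δ_{EE} = 0, so R_E = 81816/820.1 = 99.76 kN.
Moment equilibrium about D: M_D = Σ(load moments about D) − R_E·L = 1576 − 99.76×13.5 = 229.2 kN·m.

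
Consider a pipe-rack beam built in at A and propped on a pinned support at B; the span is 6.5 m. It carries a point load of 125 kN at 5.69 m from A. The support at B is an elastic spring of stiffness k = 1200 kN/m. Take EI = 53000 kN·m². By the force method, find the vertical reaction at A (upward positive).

R_A = 56.36 kN

Remove the prop at B; the released (primary) structure is a cantilever built in at A.
Free-end deflection of the primary structure under the applied loading (downward +):
  point load 125 at a = 5.69: Pa²(3L − a)/(6EI) = 9315/EI
Flexibility coefficient — unit upward force at B: δ_{BB} = L³/(3EI) = 91.54/EI.
With EI = 53000 kN·m²: δ_0 = 0.17575 m and δ_{BB} = 0.001727 m/kN.
Compatibility — the spring shortens by R_B/k under the reaction it provides: δ_0 − R_B·δ_{BB} = R_B/k. With 1/k = 0.000833 m/kN, R_B = δ_0 / (δ_{BB} + 1/k) = 0.17575 / (0.001727 + 0.000833) = 68.64 kN.
Vertical equilibrium: R_A = ΣP − R_B = 125 − 68.64 = 56.36 kN.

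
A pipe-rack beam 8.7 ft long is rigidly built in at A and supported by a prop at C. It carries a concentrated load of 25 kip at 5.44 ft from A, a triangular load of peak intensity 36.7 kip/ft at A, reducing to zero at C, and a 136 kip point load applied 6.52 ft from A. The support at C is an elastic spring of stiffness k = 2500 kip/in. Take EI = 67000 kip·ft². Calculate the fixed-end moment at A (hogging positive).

M_A = 370.5 kip·ft

Remove the prop at C; the released (primary) structure is a cantilever built in at A.
Downward deflection at the released point C due to the loads:
  point load 25 at a = 5.44: Pa²(3L − a)/(6EI) = 2548/EI
  triangular load, peak 36.7 at the fixed end: w₀L⁴/(30EI) = 7008/EI
  point load 136 at a = 6.52: Pa²(3L − a)/(6EI) = 18867/EI
  δ_0 = 28423/EI
Tip deflection under a unit load at C: L³/(3EI) = 219.5/EI.
With EI = 67000 kip·ft²: δ_0 = 0.42422 ft and δ_{CC} = 0.003276 ft/kip.
Compatibility — the spring shortens by R_C/k under the reaction it provides: δ_0 − R_C·δ_{CC} = R_C/k. With 1/k = 1/(2500×12) ft/kip = 0.000033 ft/kip, R_C = δ_0 / (δ_{CC} + 1/k) = 0.42422 / (0.003276 + 0.000033) = 128.2 kip.
Moment equilibrium about A: M_A = Σ(load moments about A) − R_C·L = 1486 − 128.2×8.7 = 370.5 kip·ft.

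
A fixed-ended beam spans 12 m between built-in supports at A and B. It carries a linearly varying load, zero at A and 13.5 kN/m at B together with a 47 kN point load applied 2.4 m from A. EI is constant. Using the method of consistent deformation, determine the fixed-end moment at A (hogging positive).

M_A = 137 kN·m

Take the two fixed-end moments M_A, M_B as redundants; the released structure is the simple span AB.
On the primary (simply-supported) span, the end slopes from the loading are:
  at A: triangular load, peak 13.5: 7w₀L³/(360EI) = 453.6/EI
  at B: triangular load, peak 13.5: w₀L³/(45EI) = 518.4/EI
  at A: point load 47 at a = 2.4: Pab(L + b)/(6LEI) = 324.9/EI
  at B: point load 47 at a = 2.4: Pab(L + a)/(6LEI) = 216.6/EI
  θ_A0 = 778.5/EI,  θ_B0 = 735/EI
Flexibility coefficients: a unit moment at one end gives L/(3EI) there and L/(6EI) at the far end, so f₁₁ = f₂₂ = 4/EI and f₁₂ = f₂₁ = 2/EI.
Compatibility — zero rotation at each built-in end:
  4 M_A + 2 M_B = 778.5
  2 M_A + 4 M_B = 735
Solving the pair gives M_A = 137 kN·m and M_B = 115.2 kN·m (hogging).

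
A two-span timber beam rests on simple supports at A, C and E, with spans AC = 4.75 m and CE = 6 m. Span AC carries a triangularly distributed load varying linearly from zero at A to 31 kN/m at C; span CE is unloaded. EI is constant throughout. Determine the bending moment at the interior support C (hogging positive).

M_C = 20.6 kN·m

Release continuity at C by inserting a hinge; the redundant is the internal moment M_C. The primary structure is two simply-supported spans AC and CE.
Rotations at C on the released spans (each span's end-slope, ×1/EI):
  span AC: triangular load, peak 31: w₀L³/(45EI) = 73.83/EI
  relative rotation θ_0 = (73.83 + 0)/EI = 73.83/EI
A unit hogging moment at C produces rotation L₁/(3EI) + L₂/(3EI) = 3.583/EI.
Slope continuity at C: θ_0 = M_C·3.583/EI, so M_C = 73.83/3.583 = 20.6 kN·m (hogging).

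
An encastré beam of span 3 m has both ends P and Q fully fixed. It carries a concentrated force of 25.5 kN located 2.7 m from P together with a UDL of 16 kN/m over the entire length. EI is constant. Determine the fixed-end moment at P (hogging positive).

Release both end moments; the primary structure is a simply-supported span PQ with redundants M_P and M_Q.
End rotations of the released simple span under the applied load (×1/EI):
  at P: point load 25.5 at a = 2.7: Pab(L + b)/(6LEI) = 3.787/EI
  at Q: point load 25.5 at a = 2.7: Pab(L + a)/(6LEI) = 6.541/EI
  at P: UDL 16: wL³/(24EI) = 18/EI
  at Q: UDL 16: wL³/(24EI) = 18/EI
  θ_P0 = 21.79/EI,  θ_Q0 = 24.54/EI
Flexibility coefficients: a unit moment at one end gives L/(3EI) there and L/(6EI) at the far end, so f₁₁ = f₂₂ = 1/EI and f₁₂ = f₂₁ = 0.5/EI.
Compatibility — zero rotation at each built-in end:
  1 M_P + 0.5 M_Q = 21.79
  0.5 M_P + 1 M_Q = 24.54
Solving the pair gives M_P = 12.69 kN·m and M_Q = 18.2 kN·m (hogging).

M_P = 12.69 kN·m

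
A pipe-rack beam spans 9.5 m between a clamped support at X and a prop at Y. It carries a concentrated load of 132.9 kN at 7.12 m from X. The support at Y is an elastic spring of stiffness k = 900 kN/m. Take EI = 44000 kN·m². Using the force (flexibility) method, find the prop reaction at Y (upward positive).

R_Y = 71.73 kN

Release the roller at Y. Primary structure: cantilever fixed at X.
Downward deflection at the released point Y due to the loads:
  point load 132.9 at a = 7.12: Pa²(3L − a)/(6EI) = 24007/EI
Flexibility coefficient — unit upward force at Y: δ_{YY} = L³/(3EI) = 285.8/EI.
With EI = 44000 kN·m²: δ_0 = 0.54562 m and δ_{YY} = 0.006495 m/kN.
Compatibility — the spring shortens by R_Y/k under the reaction it provides: δ_0 − R_Y·δ_{YY} = R_Y/k. With 1/k = 0.001111 m/kN, R_Y = δ_0 / (δ_{YY} + 1/k) = 0.54562 / (0.006495 + 0.001111) = 71.73 kN.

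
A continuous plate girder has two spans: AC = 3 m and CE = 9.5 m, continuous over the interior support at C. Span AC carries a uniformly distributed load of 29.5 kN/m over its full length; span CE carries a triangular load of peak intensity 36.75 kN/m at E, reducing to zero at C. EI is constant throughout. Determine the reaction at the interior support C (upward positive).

R_C = 170.4 kN

Release continuity at C by inserting a hinge; the redundant is the internal moment M_C. The primary structure is two simply-supported spans AC and CE.
Discontinuity in slope at C on the released structure — sum the simple-span end rotations:
  span AC: UDL 29.5: wL³/(24EI) = 33.19/EI
  span CE: triangular load, peak 36.75: 7w₀L³/(360EI) = 612.7/EI
  relative rotation θ_0 = (33.19 + 612.7)/EI = 645.9/EI
A unit hogging moment at C produces rotation L₁/(3EI) + L₂/(3EI) = 4.167/EI.
Slope continuity at C: θ_0 = M_C·4.167/EI, so M_C = 645.9/4.167 = 155 kN·m (hogging).
Span AC, ΣM about A with M_C applied at C: R_C^{AC}·3 = 132.8 + 155, so R_C^{AC} = 95.92 kN and R_A = 88.5 − 95.92 = -7.418 kN.
Span CE, ΣM about E: R_C^{CE}·9.5 = 552.8 + 155, so R_C^{CE} = 74.5 kN and R_E = 174.6 − 74.5 = 100.1 kN.
R_C = 95.92 + 74.5 = 170.4 kN.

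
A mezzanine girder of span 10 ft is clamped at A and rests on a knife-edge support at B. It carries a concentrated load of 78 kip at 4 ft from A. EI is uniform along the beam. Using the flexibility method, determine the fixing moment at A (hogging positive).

Take the reaction at B as the redundant and release it; the primary structure is a cantilever fixed at A.
Deflection at B on the released cantilever, summing each load's contribution:
  point load 78 at a = 4: Pa²(3L − a)/(6EI) = 5408/EI
Tip deflection under a unit load at B: L³/(3EI) = 333.3/EI.
The prop prevents deflection at B: R_B = δ_0/δ_{BB} = 5408/333.3 = 16.22 kip.
Moment equilibrium about A: M_A = Σ(load moments about A) − R_B·L = 312 − 16.22×10 = 149.8 kip·ft.

M_A = 149.8 kip·ft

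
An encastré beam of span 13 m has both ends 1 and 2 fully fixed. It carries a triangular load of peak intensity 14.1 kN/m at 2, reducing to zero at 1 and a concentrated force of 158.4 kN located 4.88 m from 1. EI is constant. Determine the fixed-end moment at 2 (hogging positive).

Take the two fixed-end moments M_1, M_2 as redundants; the released structure is the simple span 12.
End rotations of the released simple span under the applied load (×1/EI):
  at 1: triangular load, peak 14.1: 7w₀L³/(360EI) = 602.3/EI
  at 2: triangular load, peak 14.1: w₀L³/(45EI) = 688.4/EI
  at 1: point load 158.4 at a = 4.88: Pab(L + b)/(6LEI) = 1700/EI
  at 2: point load 158.4 at a = 4.88: Pab(L + a)/(6LEI) = 1439/EI
  θ_10 = 2302/EI,  θ_20 = 2127/EI
Flexibility coefficients: a unit moment at one end gives L/(3EI) there and L/(6EI) at the far end, so f₁₁ = f₂₂ = 4.333/EI and f₁₂ = f₂₁ = 2.167/EI.
Compatibility — zero rotation at each built-in end:
  4.333 M_1 + 2.167 M_2 = 2302
  2.167 M_1 + 4.333 M_2 = 2127
Solving the pair gives M_1 = 381 kN·m and M_2 = 300.4 kN·m (hogging).

M_2 = 300.4 kN·m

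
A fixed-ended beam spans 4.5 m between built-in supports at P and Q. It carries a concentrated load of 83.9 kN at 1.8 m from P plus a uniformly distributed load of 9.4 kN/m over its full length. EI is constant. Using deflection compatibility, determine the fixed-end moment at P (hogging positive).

Take the two fixed-end moments M_P, M_Q as redundants; the released structure is the simple span PQ.
End rotations of the released simple span under the applied load (×1/EI):
  at P: point load 83.9 at a = 1.8: Pab(L + b)/(6LEI) = 108.7/EI
  at Q: point load 83.9 at a = 1.8: Pab(L + a)/(6LEI) = 95.14/EI
  at P: UDL 9.4: wL³/(24EI) = 35.69/EI
  at Q: UDL 9.4: wL³/(24EI) = 35.69/EI
  θ_P0 = 144.4/EI,  θ_Q0 = 130.8/EI
Flexibility coefficients: a unit moment at one end gives L/(3EI) there and L/(6EI) at the far end, so f₁₁ = f₂₂ = 1.5/EI and f₁₂ = f₂₁ = 0.75/EI.
Compatibility — zero rotation at each built-in end:
  1.5 M_P + 0.75 M_Q = 144.4
  0.75 M_P + 1.5 M_Q = 130.8
Solving the pair gives M_P = 70.23 kN·m and M_Q = 52.11 kN·m (hogging).

M_P = 70.23 kN·m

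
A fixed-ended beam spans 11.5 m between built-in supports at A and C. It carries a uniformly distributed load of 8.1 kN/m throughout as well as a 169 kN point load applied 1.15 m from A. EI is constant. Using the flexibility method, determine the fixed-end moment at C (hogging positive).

Release both end moments; the primary structure is a simply-supported span AC with redundants M_A and M_C.
End rotations of the released simple span under the applied load (×1/EI):
  at A: UDL 8.1: wL³/(24EI) = 513.3/EI
  at C: UDL 8.1: wL³/(24EI) = 513.3/EI
  at A: point load 169 at a = 1.15: Pab(L + b)/(6LEI) = 637/EI
  at C: point load 169 at a = 1.15: Pab(L + a)/(6LEI) = 368.8/EI
  θ_A0 = 1150/EI,  θ_C0 = 882.1/EI
Flexibility coefficients: a unit moment at one end gives L/(3EI) there and L/(6EI) at the far end, so f₁₁ = f₂₂ = 3.833/EI and f₁₂ = f₂₁ = 1.917/EI.
Compatibility — zero rotation at each built-in end:
  3.833 M_A + 1.917 M_C = 1150
  1.917 M_A + 3.833 M_C = 882.1
Solving the pair gives M_A = 246.7 kN·m and M_C = 106.8 kN·m (hogging).

M_C = 106.8 kN·m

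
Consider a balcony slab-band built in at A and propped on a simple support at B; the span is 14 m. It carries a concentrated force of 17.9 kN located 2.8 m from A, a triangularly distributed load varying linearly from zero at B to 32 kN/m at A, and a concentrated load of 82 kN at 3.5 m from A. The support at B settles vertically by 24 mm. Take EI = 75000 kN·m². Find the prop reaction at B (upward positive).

Choose R_B as the redundant. The primary structure is the cantilever fixed at A.
Downward deflection at the released point B due to the loads:
  point load 17.9 at a = 2.8: Pa²(3L − a)/(6EI) = 916.9/EI
  triangular load, peak 32 at the fixed end: w₀L⁴/(30EI) = 40977/EI
  point load 82 at a = 3.5: Pa²(3L − a)/(6EI) = 6446/EI
  δ_0 = 48339/EI
Flexibility coefficient — unit upward force at B: δ_{BB} = L³/(3EI) = 914.7/EI.
With EI = 75000 kN·m²: δ_0 = 0.64453 m and δ_{BB} = 0.012196 m/kN.
Compatibility — the beam at B must follow the support down by 0.024 m: δ_0 − R_B·δ_{BB} = 0.024, so R_B = (0.64453 − 0.024)/0.012196 = 50.88 kN.

R_B = 50.88 kN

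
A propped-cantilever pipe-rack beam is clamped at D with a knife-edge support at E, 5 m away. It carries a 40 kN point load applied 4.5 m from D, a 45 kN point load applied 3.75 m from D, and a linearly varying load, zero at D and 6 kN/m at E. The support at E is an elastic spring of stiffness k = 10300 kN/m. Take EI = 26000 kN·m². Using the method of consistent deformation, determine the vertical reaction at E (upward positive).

Take the reaction at E as the redundant and release it; the primary structure is a cantilever fixed at D.
Downward deflection at the released point E due to the loads:
  point load 40 at a = 4.5: Pa²(3L − a)/(6EI) = 1418/EI
  point load 45 at a = 3.75: Pa²(3L − a)/(6EI) = 1187/EI
  triangular load, peak 6 at the free end: 11w₀L⁴/(120EI) = 343.8/EI
  δ_0 = 2948/EI
Flexibility coefficient — unit upward force at E: δ_{EE} = L³/(3EI) = 41.67/EI.
With EI = 26000 kN·m²: δ_0 = 0.11338 m and δ_{EE} = 0.001603 m/kN.
Compatibility — the spring shortens by R_E/k under the reaction it provides: δ_0 − R_E·δ_{EE} = R_E/k. With 1/k = 0.000097 m/kN, R_E = δ_0 / (δ_{EE} + 1/k) = 0.11338 / (0.001603 + 0.000097) = 66.71 kN.

R_E = 66.71 kN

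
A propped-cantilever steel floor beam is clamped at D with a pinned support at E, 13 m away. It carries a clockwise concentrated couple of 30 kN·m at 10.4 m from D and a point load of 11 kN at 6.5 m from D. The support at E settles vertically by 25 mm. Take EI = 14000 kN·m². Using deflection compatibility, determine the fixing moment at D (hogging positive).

M_D = 19.83 kN·m

Choose R_E as the redundant. The primary structure is the cantilever fixed at D.
Primary-structure tip deflection at E by superposition:
  clockwise couple 30 at a = 10.4: M₀a(2L − a)/(2EI) = 2434/EI
  point load 11 at a = 6.5: Pa²(3L − a)/(6EI) = 2517/EI
  δ_0 = 4951/EI
Tip deflection under a unit load at E: L³/(3EI) = 732.3/EI.
With EI = 14000 kN·m²: δ_0 = 0.35364 m and δ_{EE} = 0.05231 m/kN.
Compatibility — the beam at E must follow the support down by 0.025 m: δ_0 − R_E·δ_{EE} = 0.025, so R_E = (0.35364 − 0.025)/0.05231 = 6.283 kN.
Moment equilibrium about D: M_D = Σ(load moments about D) − R_E·L = 101.5 − 6.283×13 = 19.83 kN·m.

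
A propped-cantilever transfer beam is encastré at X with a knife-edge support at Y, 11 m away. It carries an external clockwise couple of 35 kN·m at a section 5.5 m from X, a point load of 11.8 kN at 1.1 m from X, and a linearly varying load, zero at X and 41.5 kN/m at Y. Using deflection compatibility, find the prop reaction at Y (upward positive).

R_Y = 129.3 kN

Remove the prop at Y; the released (primary) structure is a cantilever built in at X.
Free-end deflection of the primary structure under the applied loading (downward +):
  clockwise couple 35 at a = 5.5: M₀a(2L − a)/(2EI) = 1588/EI
  point load 11.8 at a = 1.1: Pa²(3L − a)/(6EI) = 75.91/EI
  triangular load, peak 41.5 at the free end: 11w₀L⁴/(120EI) = 55697/EI
  δ_0 = 57361/EI
Tip deflection under a unit load at Y: L³/(3EI) = 443.7/EI.
Compatibility at Y: δ_0 − R_Y·δ_{YY} = 0, so R_Y = 57361/443.7 = 129.3 kN.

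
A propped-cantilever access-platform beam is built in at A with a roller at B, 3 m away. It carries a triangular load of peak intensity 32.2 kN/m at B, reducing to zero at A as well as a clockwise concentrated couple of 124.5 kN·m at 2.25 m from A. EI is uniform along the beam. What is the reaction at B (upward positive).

R_B = 84.92 kN

Take the reaction at B as the redundant and release it; the primary structure is a cantilever fixed at A.
Free-end deflection of the primary structure under the applied loading (downward +):
  triangular load, peak 32.2 at the free end: 11w₀L⁴/(120EI) = 239.1/EI
  clockwise couple 124.5 at a = 2.25: M₀a(2L − a)/(2EI) = 525.2/EI
  δ_0 = 764.3/EI
Flexibility coefficient — unit upward force at B: δ_{BB} = L³/(3EI) = 9/EI.
The prop prevents deflection at B: R_B = δ_0/δ_{BB} = 764.3/9 = 84.92 kN.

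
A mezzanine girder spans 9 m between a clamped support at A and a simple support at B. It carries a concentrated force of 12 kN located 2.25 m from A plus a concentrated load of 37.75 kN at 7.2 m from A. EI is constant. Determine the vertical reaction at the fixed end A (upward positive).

Choose R_B as the redundant. The primary structure is the cantilever fixed at A.
Downward deflection at the released point B due to the loads:
  point load 12 at a = 2.25: Pa²(3L − a)/(6EI) = 250.6/EI
  point load 37.75 at a = 7.2: Pa²(3L − a)/(6EI) = 6458/EI
  δ_0 = 6709/EI
Tip deflection under a unit load at B: L³/(3EI) = 243/EI.
Compatibility at B: δ_0 − R_B·δ_{BB} = 0, so R_B = 6709/243 = 27.61 kN.
Vertical equilibrium: R_A = ΣP − R_B = 49.75 − 27.61 = 22.14 kN.

R_A = 22.14 kN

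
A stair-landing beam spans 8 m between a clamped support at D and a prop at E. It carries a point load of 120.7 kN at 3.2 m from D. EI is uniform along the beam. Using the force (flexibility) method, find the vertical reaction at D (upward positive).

Remove the prop at E; the released (primary) structure is a cantilever built in at D.
Free-end deflection of the primary structure under the applied loading (downward +):
  point load 120.7 at a = 3.2: Pa²(3L − a)/(6EI) = 4285/EI
Flexibility coefficient — unit upward force at E: δ_{EE} = L³/(3EI) = 170.7/EI.
The prop prevents deflection at E: R_E = δ_0/δ_{EE} = 4285/170.7 = 25.11 kN.
Vertical equilibrium: R_D = ΣP − R_E = 120.7 − 25.11 = 95.59 kN.

R_D = 95.59 kN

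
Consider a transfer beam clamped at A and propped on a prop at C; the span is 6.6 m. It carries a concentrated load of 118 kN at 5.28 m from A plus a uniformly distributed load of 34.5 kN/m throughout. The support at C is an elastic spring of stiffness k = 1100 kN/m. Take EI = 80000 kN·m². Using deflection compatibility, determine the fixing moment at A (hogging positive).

Release the roller at C. Primary structure: cantilever fixed at A.
Primary-structure tip deflection at C by superposition:
  point load 118 at a = 5.28: Pa²(3L − a)/(6EI) = 7961/EI
  UDL 34.5: wL⁴/(8EI) = 8183/EI
  δ_0 = 16144/EI
Flexibility coefficient — unit upward force at C: δ_{CC} = L³/(3EI) = 95.83/EI.
With EI = 80000 kN·m²: δ_0 = 0.2018 m and δ_{CC} = 0.001198 m/kN.
Compatibility — the spring shortens by R_C/k under the reaction it provides: δ_0 − R_C·δ_{CC} = R_C/k. With 1/k = 0.000909 m/kN, R_C = δ_0 / (δ_{CC} + 1/k) = 0.2018 / (0.001198 + 0.000909) = 95.78 kN.
Moment equilibrium about A: M_A = Σ(load moments about A) − R_C·L = 1374 − 95.78×6.6 = 742.3 kN·m.

M_A = 742.3 kN·m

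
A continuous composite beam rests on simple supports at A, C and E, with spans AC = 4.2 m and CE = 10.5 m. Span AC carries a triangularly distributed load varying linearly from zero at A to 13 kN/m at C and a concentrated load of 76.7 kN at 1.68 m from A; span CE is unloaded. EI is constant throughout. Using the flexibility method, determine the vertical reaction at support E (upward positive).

Release continuity at C by inserting a hinge; the redundant is the internal moment M_C. The primary structure is two simply-supported spans AC and CE.
Discontinuity in slope at C on the released structure — sum the simple-span end rotations:
  span AC: triangular load, peak 13: w₀L³/(45EI) = 21.4/EI
  span AC: point load 76.7 at a = 1.68: Pab(L + a)/(6LEI) = 75.77/EI
  relative rotation θ_0 = (97.17 + 0)/EI = 97.17/EI
A unit hogging moment at C produces rotation L₁/(3EI) + L₂/(3EI) = 4.9/EI.
Compatibility: M_C·(L₁+L₂)/(3EI) = θ_0, giving M_C = 19.83 kN·m (hogging).
Span CE, ΣM about E: R_C^{CE}·10.5 = 0 + 19.83, so R_C^{CE} = 1.889 kN and R_E = 0 − 1.889 = -1.889 kN.

R_E = -1.889 kN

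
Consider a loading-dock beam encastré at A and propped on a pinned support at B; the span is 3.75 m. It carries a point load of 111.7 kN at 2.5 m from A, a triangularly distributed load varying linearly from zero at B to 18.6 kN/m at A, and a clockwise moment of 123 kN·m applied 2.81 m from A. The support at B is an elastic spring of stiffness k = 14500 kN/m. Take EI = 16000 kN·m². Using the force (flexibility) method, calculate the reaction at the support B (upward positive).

Remove the prop at B; the released (primary) structure is a cantilever built in at A.
Downward deflection at the released point B due to the loads:
  point load 111.7 at a = 2.5: Pa²(3L − a)/(6EI) = 1018/EI
  triangular load, peak 18.6 at the fixed end: w₀L⁴/(30EI) = 122.6/EI
  clockwise couple 123 at a = 2.81: M₀a(2L − a)/(2EI) = 810.5/EI
  δ_0 = 1951/EI
Flexibility coefficient — unit upward force at B: δ_{BB} = L³/(3EI) = 17.58/EI.
With EI = 16000 kN·m²: δ_0 = 0.12195 m and δ_{BB} = 0.001099 m/kN.
Compatibility — the spring shortens by R_B/k under the reaction it provides: δ_0 − R_B·δ_{BB} = R_B/k. With 1/k = 0.000069 m/kN, R_B = δ_0 / (δ_{BB} + 1/k) = 0.12195 / (0.001099 + 0.000069) = 104.4 kN.

R_B = 104.4 kN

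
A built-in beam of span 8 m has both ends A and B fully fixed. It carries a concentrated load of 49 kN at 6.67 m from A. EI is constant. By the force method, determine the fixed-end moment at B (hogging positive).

Release both end moments; the primary structure is a simply-supported span AB with redundants M_A and M_B.
End rotations of the released simple span under the applied load (×1/EI):
  at A: point load 49 at a = 6.67: Pab(L + b)/(6LEI) = 84.49/EI
  at B: point load 49 at a = 6.67: Pab(L + a)/(6LEI) = 132.9/EI
  θ_A0 = 84.49/EI,  θ_B0 = 132.9/EI
Flexibility coefficients: a unit moment at one end gives L/(3EI) there and L/(6EI) at the far end, so f₁₁ = f₂₂ = 2.667/EI and f₁₂ = f₂₁ = 1.333/EI.
Compatibility — zero rotation at each built-in end:
  2.667 M_A + 1.333 M_B = 84.49
  1.333 M_A + 2.667 M_B = 132.9
Solving the pair gives M_A = 9.033 kN·m and M_B = 45.3 kN·m (hogging).

M_B = 45.3 kN·m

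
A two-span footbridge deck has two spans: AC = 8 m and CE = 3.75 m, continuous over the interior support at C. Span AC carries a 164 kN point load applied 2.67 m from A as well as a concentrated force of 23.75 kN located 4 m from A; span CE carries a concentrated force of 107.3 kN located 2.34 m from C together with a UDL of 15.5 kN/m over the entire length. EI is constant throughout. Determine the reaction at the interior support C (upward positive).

R_C = 208.9 kN

Release continuity at C by inserting a hinge; the redundant is the internal moment M_C. The primary structure is two simply-supported spans AC and CE.
Rotations at C on the released spans (each span's end-slope, ×1/EI):
  span AC: point load 164 at a = 2.67: Pab(L + a)/(6LEI) = 518.8/EI
  span AC: point load 23.75 at a = 4: Pab(L + a)/(6LEI) = 95/EI
  span CE: point load 107.3 at a = 2.34: Pab(L + b)/(6LEI) = 81.19/EI
  span CE: UDL 15.5: wL³/(24EI) = 34.06/EI
  relative rotation θ_0 = (613.8 + 115.2)/EI = 729.1/EI
A unit hogging moment at C produces rotation L₁/(3EI) + L₂/(3EI) = 3.917/EI.
Compatibility: M_C·(L₁+L₂)/(3EI) = θ_0, giving M_C = 186.1 kN·m (hogging).
Span AC, ΣM about A with M_C applied at C: R_C^{AC}·8 = 532.9 + 186.1, so R_C^{AC} = 89.88 kN and R_A = 187.8 − 89.88 = 97.87 kN.
Span CE, ΣM about E: R_C^{CE}·3.75 = 260.3 + 186.1, so R_C^{CE} = 119 kN and R_E = 165.4 − 119 = 46.38 kN.
R_C = 89.88 + 119 = 208.9 kN.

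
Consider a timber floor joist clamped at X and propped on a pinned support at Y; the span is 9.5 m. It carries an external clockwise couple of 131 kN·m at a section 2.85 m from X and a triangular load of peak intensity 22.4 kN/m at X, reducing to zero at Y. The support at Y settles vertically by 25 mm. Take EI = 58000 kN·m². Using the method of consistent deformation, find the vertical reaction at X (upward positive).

R_X = 79.64 kN

Take the reaction at Y as the redundant and release it; the primary structure is a cantilever fixed at X.
Free-end deflection of the primary structure under the applied loading (downward +):
  clockwise couple 131 at a = 2.85: M₀a(2L − a)/(2EI) = 3015/EI
  triangular load, peak 22.4 at the fixed end: w₀L⁴/(30EI) = 6082/EI
  δ_0 = 9096/EI
Flexibility coefficient — unit upward force at Y: δ_{YY} = L³/(3EI) = 285.8/EI.
With EI = 58000 kN·m²: δ_0 = 0.15684 m and δ_{YY} = 0.004927 m/kN.
Compatibility — the beam at Y must follow the support down by 0.025 m: δ_0 − R_Y·δ_{YY} = 0.025, so R_Y = (0.15684 − 0.025)/0.004927 = 26.76 kN.
Vertical equilibrium: R_X = ΣP − R_Y = 106.4 − 26.76 = 79.64 kN.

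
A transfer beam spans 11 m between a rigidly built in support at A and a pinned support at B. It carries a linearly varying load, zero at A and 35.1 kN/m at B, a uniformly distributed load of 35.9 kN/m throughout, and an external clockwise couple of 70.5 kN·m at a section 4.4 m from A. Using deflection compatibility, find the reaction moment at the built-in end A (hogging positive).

M_A = 793.6 kN·m

Release the roller at B. Primary structure: cantilever fixed at A.
Free-end deflection of the primary structure under the applied loading (downward +):
  triangular load, peak 35.1 at the free end: 11w₀L⁴/(120EI) = 47107/EI
  UDL 35.9: wL⁴/(8EI) = 65701/EI
  clockwise couple 70.5 at a = 4.4: M₀a(2L − a)/(2EI) = 2730/EI
  δ_0 = 115539/EI
Tip deflection under a unit load at B: L³/(3EI) = 443.7/EI.
Compatibility at B: δ_0 − R_B·δ_{BB} = 0, so R_B = 115539/443.7 = 260.4 kN.
Moment equilibrium about A: M_A = Σ(load moments about A) − R_B·L = 3658 − 260.4×11 = 793.6 kN·m.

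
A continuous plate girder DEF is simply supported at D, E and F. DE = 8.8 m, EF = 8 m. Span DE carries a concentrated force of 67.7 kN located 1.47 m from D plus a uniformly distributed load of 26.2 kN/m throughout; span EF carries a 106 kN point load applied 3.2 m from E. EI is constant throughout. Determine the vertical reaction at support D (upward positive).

R_D = 144.9 kN

Release continuity at E by inserting a hinge; the redundant is the internal moment M_E. The primary structure is two simply-supported spans DE and EF.
Rotations at E on the released spans (each span's end-slope, ×1/EI):
  span DE: point load 67.7 at a = 1.47: Pab(L + a)/(6LEI) = 141.9/EI
  span DE: UDL 26.2: wL³/(24EI) = 743.9/EI
  span EF: point load 106 at a = 3.2: Pab(L + b)/(6LEI) = 434.2/EI
  relative rotation θ_0 = (885.8 + 434.2)/EI = 1320/EI
A unit hogging moment at E produces rotation L₁/(3EI) + L₂/(3EI) = 5.6/EI.
Compatibility: M_E·(L₁+L₂)/(3EI) = θ_0, giving M_E = 235.7 kN·m (hogging).
Span DE, ΣM about D with M_E applied at E: R_E^{DE}·8.8 = 1114 + 235.7, so R_E^{DE} = 153.4 kN and R_D = 298.3 − 153.4 = 144.9 kN.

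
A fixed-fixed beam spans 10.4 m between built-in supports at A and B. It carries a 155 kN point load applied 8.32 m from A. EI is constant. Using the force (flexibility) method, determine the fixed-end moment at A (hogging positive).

Take the two fixed-end moments M_A, M_B as redundants; the released structure is the simple span AB.
On the primary (simply-supported) span, the end slopes from the loading are:
  at A: point load 155 at a = 8.32: Pab(L + b)/(6LEI) = 536.5/EI
  at B: point load 155 at a = 8.32: Pab(L + a)/(6LEI) = 804.7/EI
  θ_A0 = 536.5/EI,  θ_B0 = 804.7/EI
Flexibility coefficients: a unit moment at one end gives L/(3EI) there and L/(6EI) at the far end, so f₁₁ = f₂₂ = 3.467/EI and f₁₂ = f₂₁ = 1.733/EI.
Compatibility — zero rotation at each built-in end:
  3.467 M_A + 1.733 M_B = 536.5
  1.733 M_A + 3.467 M_B = 804.7
Solving the pair gives M_A = 51.58 kN·m and M_B = 206.3 kN·m (hogging).

M_A = 51.58 kN·m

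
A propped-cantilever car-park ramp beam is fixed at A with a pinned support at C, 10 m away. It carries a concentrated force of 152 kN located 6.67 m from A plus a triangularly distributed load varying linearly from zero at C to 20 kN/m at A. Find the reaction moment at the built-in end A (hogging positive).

Release the roller at C. Primary structure: cantilever fixed at A.
Free-end deflection of the primary structure under the applied loading (downward +):
  point load 152 at a = 6.67: Pa²(3L − a)/(6EI) = 26294/EI
  triangular load, peak 20 at the fixed end: w₀L⁴/(30EI) = 6667/EI
  δ_0 = 32961/EI
Tip deflection under a unit load at C: L³/(3EI) = 333.3/EI.
Compatibility at C: δ_0 − R_C·δ_{CC} = 0, so R_C = 32961/333.3 = 98.88 kN.
Moment equilibrium about A: M_A = Σ(load moments about A) − R_C·L = 1347 − 98.88×10 = 358.3 kN·m.

M_A = 358.3 kN·m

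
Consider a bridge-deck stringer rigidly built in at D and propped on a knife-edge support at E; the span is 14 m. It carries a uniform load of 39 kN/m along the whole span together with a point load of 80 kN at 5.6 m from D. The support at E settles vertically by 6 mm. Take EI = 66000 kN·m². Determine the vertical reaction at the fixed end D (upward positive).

R_D = 405 kN

Take the reaction at E as the redundant and release it; the primary structure is a cantilever fixed at D.
Primary-structure tip deflection at E by superposition:
  UDL 39: wL⁴/(8EI) = 187278/EI
  point load 80 at a = 5.6: Pa²(3L − a)/(6EI) = 15220/EI
  δ_0 = 202498/EI
Tip deflection under a unit load at E: L³/(3EI) = 914.7/EI.
With EI = 66000 kN·m²: δ_0 = 3.0682 m and δ_{EE} = 0.013859 m/kN.
Compatibility — the beam at E must follow the support down by 0.006 m: δ_0 − R_E·δ_{EE} = 0.006, so R_E = (3.0682 − 0.006)/0.013859 = 221 kN.
Vertical equilibrium: R_D = ΣP − R_E = 626 − 221 = 405 kN.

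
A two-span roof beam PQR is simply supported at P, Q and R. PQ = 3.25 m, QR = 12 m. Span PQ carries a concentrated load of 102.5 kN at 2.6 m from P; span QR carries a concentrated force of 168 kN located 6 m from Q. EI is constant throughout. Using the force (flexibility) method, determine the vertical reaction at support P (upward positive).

R_P = -74.17 kN

Take M_Q as the redundant. Released structure: two simple spans PQ and QR with a hinge at Q.
Rotations at Q on the released spans (each span's end-slope, ×1/EI):
  span PQ: point load 102.5 at a = 2.6: Pab(L + a)/(6LEI) = 51.97/EI
  span QR: point load 168 at a = 6: Pab(L + b)/(6LEI) = 1512/EI
  relative rotation θ_0 = (51.97 + 1512)/EI = 1564/EI
A unit hogging moment at Q produces rotation L₁/(3EI) + L₂/(3EI) = 5.083/EI.
Slope continuity at Q: θ_0 = M_Q·5.083/EI, so M_Q = 1564/5.083 = 307.7 kN·m (hogging).
Span PQ, ΣM about P with M_Q applied at Q: R_Q^{PQ}·3.25 = 266.5 + 307.7, so R_Q^{PQ} = 176.7 kN and R_P = 102.5 − 176.7 = -74.17 kN.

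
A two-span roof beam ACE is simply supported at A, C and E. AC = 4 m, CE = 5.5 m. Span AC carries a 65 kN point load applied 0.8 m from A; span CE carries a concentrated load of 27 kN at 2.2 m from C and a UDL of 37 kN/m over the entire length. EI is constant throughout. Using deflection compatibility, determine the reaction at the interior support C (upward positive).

R_C = 177.6 kN

Take M_C as the redundant. Released structure: two simple spans AC and CE with a hinge at C.
Rotations at C on the released spans (each span's end-slope, ×1/EI):
  span AC: point load 65 at a = 0.8: Pab(L + a)/(6LEI) = 33.28/EI
  span CE: point load 27 at a = 2.2: Pab(L + b)/(6LEI) = 52.27/EI
  span CE: UDL 37: wL³/(24EI) = 256.5/EI
  relative rotation θ_0 = (33.28 + 308.8)/EI = 342/EI
A unit hogging moment at C produces rotation L₁/(3EI) + L₂/(3EI) = 3.167/EI.
Slope continuity at C: θ_0 = M_C·3.167/EI, so M_C = 342/3.167 = 108 kN·m (hogging).
Span AC, ΣM about A with M_C applied at C: R_C^{AC}·4 = 52 + 108, so R_C^{AC} = 40 kN and R_A = 65 − 40 = 25 kN.
Span CE, ΣM about E: R_C^{CE}·5.5 = 648.7 + 108, so R_C^{CE} = 137.6 kN and R_E = 230.5 − 137.6 = 92.91 kN.
R_C = 40 + 137.6 = 177.6 kN.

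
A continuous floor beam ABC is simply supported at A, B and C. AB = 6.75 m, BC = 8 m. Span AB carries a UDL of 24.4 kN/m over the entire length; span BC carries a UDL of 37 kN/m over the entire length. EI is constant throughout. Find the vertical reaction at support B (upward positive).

Release continuity at B by inserting a hinge; the redundant is the internal moment M_B. The primary structure is two simply-supported spans AB and BC.
End slopes at the hinge B, treating each span as simply supported:
  span AB: UDL 24.4: wL³/(24EI) = 312.7/EI
  span BC: UDL 37: wL³/(24EI) = 789.3/EI
  relative rotation θ_0 = (312.7 + 789.3)/EI = 1102/EI
A unit hogging moment at B produces rotation L₁/(3EI) + L₂/(3EI) = 4.917/EI.
Compatibility: M_B·(L₁+L₂)/(3EI) = θ_0, giving M_B = 224.1 kN·m (hogging).
Span AB, ΣM about A with M_B applied at B: R_B^{AB}·6.75 = 555.9 + 224.1, so R_B^{AB} = 115.6 kN and R_A = 164.7 − 115.6 = 49.14 kN.
Span BC, ΣM about C: R_B^{BC}·8 = 1184 + 224.1, so R_B^{BC} = 176 kN and R_C = 296 − 176 = 120 kN.
R_B = 115.6 + 176 = 291.6 kN.

R_B = 291.6 kN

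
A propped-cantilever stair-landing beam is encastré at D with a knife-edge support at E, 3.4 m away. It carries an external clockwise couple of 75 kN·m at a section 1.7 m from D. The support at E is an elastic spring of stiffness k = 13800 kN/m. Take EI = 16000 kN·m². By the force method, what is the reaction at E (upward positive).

R_E = 22.8 kN

Release the roller at E. Primary structure: cantilever fixed at D.
Free-end deflection of the primary structure under the applied loading (downward +):
  clockwise couple 75 at a = 1.7: M₀a(2L − a)/(2EI) = 325.1/EI
Flexibility coefficient — unit upward force at E: δ_{EE} = L³/(3EI) = 13.1/EI.
With EI = 16000 kN·m²: δ_0 = 0.02032 m and δ_{EE} = 0.000819 m/kN.
Compatibility — the spring shortens by R_E/k under the reaction it provides: δ_0 − R_E·δ_{EE} = R_E/k. With 1/k = 0.000072 m/kN, R_E = δ_0 / (δ_{EE} + 1/k) = 0.02032 / (0.000819 + 0.000072) = 22.8 kN.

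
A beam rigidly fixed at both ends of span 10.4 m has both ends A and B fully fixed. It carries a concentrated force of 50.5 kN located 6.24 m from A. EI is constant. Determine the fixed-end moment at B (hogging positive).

M_B = 75.63 kN·m

Take the two fixed-end moments M_A, M_B as redundants; the released structure is the simple span AB.
On the primary (simply-supported) span, the end slopes from the loading are:
  at A: point load 50.5 at a = 6.24: Pab(L + b)/(6LEI) = 305.9/EI
  at B: point load 50.5 at a = 6.24: Pab(L + a)/(6LEI) = 349.6/EI
  θ_A0 = 305.9/EI,  θ_B0 = 349.6/EI
Flexibility coefficients: a unit moment at one end gives L/(3EI) there and L/(6EI) at the far end, so f₁₁ = f₂₂ = 3.467/EI and f₁₂ = f₂₁ = 1.733/EI.
Compatibility — zero rotation at each built-in end:
  3.467 M_A + 1.733 M_B = 305.9
  1.733 M_A + 3.467 M_B = 349.6
Solving the pair gives M_A = 50.42 kN·m and M_B = 75.63 kN·m (hogging).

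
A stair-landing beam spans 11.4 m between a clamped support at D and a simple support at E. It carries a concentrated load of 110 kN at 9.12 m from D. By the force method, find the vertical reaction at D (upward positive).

R_D = 32.56 kN

Take the reaction at E as the redundant and release it; the primary structure is a cantilever fixed at D.
Downward deflection at the released point E due to the loads:
  point load 110 at a = 9.12: Pa²(3L − a)/(6EI) = 38244/EI
Tip deflection under a unit load at E: L³/(3EI) = 493.8/EI.
Compatibility at E: δ_0 − R_E·δ_{EE} = 0, so R_E = 38244/493.8 = 77.44 kN.
Vertical equilibrium: R_D = ΣP − R_E = 110 − 77.44 = 32.56 kN.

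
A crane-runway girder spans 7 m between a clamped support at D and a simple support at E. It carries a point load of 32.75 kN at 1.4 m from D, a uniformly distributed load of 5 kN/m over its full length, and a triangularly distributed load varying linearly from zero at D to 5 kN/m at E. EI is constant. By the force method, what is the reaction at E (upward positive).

R_E = 24.58 kN

Take the reaction at E as the redundant and release it; the primary structure is a cantilever fixed at D.
Primary-structure tip deflection at E by superposition:
  point load 32.75 at a = 1.4: Pa²(3L − a)/(6EI) = 209.7/EI
  UDL 5: wL⁴/(8EI) = 1501/EI
  triangular load, peak 5 at the free end: 11w₀L⁴/(120EI) = 1100/EI
  δ_0 = 2811/EI
Flexibility coefficient — unit upward force at E: δ_{EE} = L³/(3EI) = 114.3/EI.
Compatibility at E: δ_0 − R_E·δ_{EE} = 0, so R_E = 2811/114.3 = 24.58 kN.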